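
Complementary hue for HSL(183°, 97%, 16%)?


Complement = opposite side of color wheel = hue + 180°
H' = (183 + 180) mod 360 = 3°
S and L unchanged.
= HSL(3°, 97%, 16%)


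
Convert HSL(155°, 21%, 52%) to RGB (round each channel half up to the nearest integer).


H=155°, S=0.21, L=0.52
C = (1-|2L-1|)×S = (1-|0.04|)×0.21 = 0.2016
H' = H/60 = 155/60 ≈ 2.5833; X = C×(1-|H' mod 2 - 1|) = 0.1176
m = L - C/2 = 0.52 - 0.1008 = 0.4192
Sector ⌊H'⌋ = 2 → (R',G',B') = (0.0, 0.2016, 0.1176)
RGB = ((R'+m)×255, (G'+m)×255, (B'+m)×255) = (106.896, 158.304, 136.884)
Round half up → RGB(107, 158, 137)


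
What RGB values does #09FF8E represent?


09 → 9 (R)
FF → 255 (G)
8E → 142 (B)
= RGB(9, 255, 142)


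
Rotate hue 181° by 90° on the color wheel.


New hue = (H + rotation) mod 360
New hue = (181 + 90) mod 360
= 271 mod 360
= 271°


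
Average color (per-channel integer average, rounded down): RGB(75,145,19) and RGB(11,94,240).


Midpoint: each channel = ⌊(C₁+C₂)/2⌋
R: ⌊(75+11)/2⌋ = 43
G: ⌊(145+94)/2⌋ = 119
B: ⌊(19+240)/2⌋ = 129
= RGB(43, 119, 129)


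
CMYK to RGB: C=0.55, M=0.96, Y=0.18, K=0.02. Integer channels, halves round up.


R = 255 × (1-C) × (1-K) = 255 × 0.45 × 0.98 = 112.455 → 112
G = 255 × (1-M) × (1-K) = 255 × 0.04 × 0.98 = 9.996 → 10
B = 255 × (1-Y) × (1-K) = 255 × 0.82 × 0.98 = 204.918 → 205
= RGB(112, 10, 205)


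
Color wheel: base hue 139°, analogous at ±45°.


Base hue: 139°
Left analog: (139 - 45) mod 360 = 94°
Right analog: (139 + 45) mod 360 = 184°
Analogous hues = 94° and 184°


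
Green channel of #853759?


Color: #853759
R = 85 = 133
G = 37 = 55
B = 59 = 89
Green = 55


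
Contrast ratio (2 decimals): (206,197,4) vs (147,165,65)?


Linearize each sRGB channel c=v/255: c/12.92 if c ≤ 0.04045 else ((c+0.055)/1.055)^2.4
L = 0.2126×R_lin + 0.7152×G_lin + 0.0722×B_lin
Color 1 (206,197,4):
  R=206: 206/255≈0.8078 > 0.04045 → ((0.8078+0.055)/1.055)^2.4 ≈ 0.61721
  G=197: 197/255≈0.7725 > 0.04045 → ((0.7725+0.055)/1.055)^2.4 ≈ 0.55834
  B=4: 4/255≈0.0157 ≤ 0.04045 → 0.0157/12.92 ≈ 0.00121
  L1 = 0.2126×0.61721 + 0.7152×0.55834 + 0.0722×0.00121 ≈ 0.53063
Color 2 (147,165,65):
  R=147: 147/255≈0.5765 > 0.04045 → ((0.5765+0.055)/1.055)^2.4 ≈ 0.29177
  G=165: 165/255≈0.6471 > 0.04045 → ((0.6471+0.055)/1.055)^2.4 ≈ 0.37626
  B=65: 65/255≈0.2549 > 0.04045 → ((0.2549+0.055)/1.055)^2.4 ≈ 0.05286
  L2 = 0.2126×0.29177 + 0.7152×0.37626 + 0.0722×0.05286 ≈ 0.33495
Lighter = 0.53063, Darker = 0.33495
Ratio = (L_lighter + 0.05) / (L_darker + 0.05)
Ratio = (0.53063 + 0.05) / (0.33495 + 0.05) = 0.58063 / 0.38495 ≈ 1.5083
Ratio ≈ 1.51:1


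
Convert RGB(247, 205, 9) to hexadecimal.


R = 247 → F7 (hex)
G = 205 → CD (hex)
B = 9 → 09 (hex)
Hex = #F7CD09


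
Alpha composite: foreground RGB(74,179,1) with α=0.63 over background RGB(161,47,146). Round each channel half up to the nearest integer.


C = α×F + (1-α)×B, with 1-α = 0.37
R: 0.63×74 + 0.37×161 = 46.62 + 59.57 = 106.19 → 106
G: 0.63×179 + 0.37×47 = 112.77 + 17.39 = 130.16 → 130
B: 0.63×1 + 0.37×146 = 0.63 + 54.02 = 54.65 → 55
= RGB(106, 130, 55)


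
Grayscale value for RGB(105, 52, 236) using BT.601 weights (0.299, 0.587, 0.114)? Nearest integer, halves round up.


Gray = 0.299×R + 0.587×G + 0.114×B
Gray = 0.299×105 + 0.587×52 + 0.114×236
Gray = 31.395 + 30.524 + 26.904
Gray = 88.823 → round half up → 89
Gray = 89


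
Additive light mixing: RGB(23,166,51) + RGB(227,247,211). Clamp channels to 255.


Additive: each channel = min(255, C₁+C₂)
R: 23+227 = 250 → 250
G: 166+247 = 413 → 255
B: 51+211 = 262 → 255
= RGB(250, 255, 255)


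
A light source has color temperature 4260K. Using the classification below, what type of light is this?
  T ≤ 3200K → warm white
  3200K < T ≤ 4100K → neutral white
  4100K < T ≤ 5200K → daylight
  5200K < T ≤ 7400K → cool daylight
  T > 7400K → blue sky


Temperature: 4260K
4100K < 4260K ≤ 5200K → daylight
Classification: daylight


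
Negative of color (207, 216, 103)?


Invert: (255-R, 255-G, 255-B)
R: 255-207 = 48
G: 255-216 = 39
B: 255-103 = 152
= RGB(48, 39, 152)


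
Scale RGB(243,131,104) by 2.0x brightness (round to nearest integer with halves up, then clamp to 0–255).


Multiply each channel by 2.0, round half up, clamp to [0, 255]
R: 243×2.0 = 486 → clamp → 255
G: 131×2.0 = 262 → clamp → 255
B: 104×2.0 = 208
= RGB(255, 255, 208)


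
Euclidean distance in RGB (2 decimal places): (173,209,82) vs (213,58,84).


d = √[(R₁-R₂)² + (G₁-G₂)² + (B₁-B₂)²]
d = √[(173-213)² + (209-58)² + (82-84)²]
d = √[1600 + 22801 + 4]
d = √24405
d ≈ 156.22


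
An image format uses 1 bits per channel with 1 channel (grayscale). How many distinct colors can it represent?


Total bits = 1 bits/channel × 1 channels = 1 bits
Distinct colors = 2^1
= 2 colors


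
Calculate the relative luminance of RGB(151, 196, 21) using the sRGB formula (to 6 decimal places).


Linearize each channel (sRGB transfer function): c = v/255; c_lin = c/12.92 if c ≤ 0.04045, else ((c+0.055)/1.055)^2.4
  R: 151/255 ≈ 0.592157 > 0.04045 → ((0.592157+0.055)/1.055)^2.4 ≈ 0.309469
  G: 196/255 ≈ 0.768627 > 0.04045 → ((0.768627+0.055)/1.055)^2.4 ≈ 0.552011
  B: 21/255 ≈ 0.082353 > 0.04045 → ((0.082353+0.055)/1.055)^2.4 ≈ 0.007499
R_lin = 0.309469, G_lin = 0.552011, B_lin = 0.007499
L = 0.2126×R + 0.7152×G + 0.0722×B
L = 0.2126×0.309469 + 0.7152×0.552011 + 0.0722×0.007499
L ≈ 0.461133


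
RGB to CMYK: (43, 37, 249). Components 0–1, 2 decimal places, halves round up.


R'=43/255≈0.1686, G'=37/255≈0.1451, B'=249/255≈0.9765
K = 1 - max(R',G',B') = 1 - 249/255 = 6/255 = 0.02352… → 0.02
(1-R'-K)/(1-K) simplifies to (max-R)/max with max = 249:
C = (249-43)/249 = 206/249 = 0.82730… → 0.83
M = (249-37)/249 = 212/249 = 0.85140… → 0.85
Y = (249-249)/249 = 0/249 = 0 → 0.00
= CMYK(0.83, 0.85, 0.00, 0.02)


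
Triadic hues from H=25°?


Triadic: equally spaced at 120° intervals
H1 = 25°
H2 = (25 + 120) mod 360 = 145°
H3 = (25 + 240) mod 360 = 265°
Triadic = 25°, 145°, 265°


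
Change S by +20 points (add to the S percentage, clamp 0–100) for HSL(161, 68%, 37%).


Original S = 68%
Adjustment = +20 percentage points
New S = 68 + (20) = 88
Clamp to [0, 100] → 88
= HSL(161°, 88%, 37%)


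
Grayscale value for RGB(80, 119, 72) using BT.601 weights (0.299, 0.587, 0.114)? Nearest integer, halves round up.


Gray = 0.299×R + 0.587×G + 0.114×B
Gray = 0.299×80 + 0.587×119 + 0.114×72
Gray = 23.920 + 69.853 + 8.208
Gray = 101.981 → round half up → 102
Gray = 102


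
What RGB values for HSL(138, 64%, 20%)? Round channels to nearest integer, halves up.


H=138°, S=0.64, L=0.20
C = (1-|2L-1|)×S = (1-|-0.60|)×0.64 = 0.256
H' = H/60 = 138/60 ≈ 2.3000; X = C×(1-|H' mod 2 - 1|) = 0.0768
m = L - C/2 = 0.20 - 0.128 = 0.072
Sector ⌊H'⌋ = 2 → (R',G',B') = (0.0, 0.256, 0.0768)
RGB = ((R'+m)×255, (G'+m)×255, (B'+m)×255) = (18.36, 83.64, 37.944)
Round half up → RGB(18, 84, 38)


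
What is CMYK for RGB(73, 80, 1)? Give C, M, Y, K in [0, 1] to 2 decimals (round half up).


R'=73/255≈0.2863, G'=80/255≈0.3137, B'=1/255≈0.0039
K = 1 - max(R',G',B') = 1 - 80/255 = 175/255 = 0.68627… → 0.69
(1-R'-K)/(1-K) simplifies to (max-R)/max with max = 80:
C = (80-73)/80 = 7/80 = 0.0875 → 0.09
M = (80-80)/80 = 0/80 = 0 → 0.00
Y = (80-1)/80 = 79/80 = 0.9875 → 0.99
= CMYK(0.09, 0.00, 0.99, 0.69)


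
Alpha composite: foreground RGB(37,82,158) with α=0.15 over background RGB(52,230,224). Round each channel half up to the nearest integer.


C = α×F + (1-α)×B, with 1-α = 0.85
R: 0.15×37 + 0.85×52 = 5.55 + 44.20 = 49.75 → 50
G: 0.15×82 + 0.85×230 = 12.30 + 195.50 = 207.80 → 208
B: 0.15×158 + 0.85×224 = 23.70 + 190.40 = 214.10 → 214
= RGB(50, 208, 214)


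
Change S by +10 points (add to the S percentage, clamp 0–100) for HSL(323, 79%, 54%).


Original S = 79%
Adjustment = +10 percentage points
New S = 79 + (10) = 89
Clamp to [0, 100] → 89
= HSL(323°, 89%, 54%)


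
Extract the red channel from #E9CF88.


Color: #E9CF88
R = E9 = 233
G = CF = 207
B = 88 = 136
Red = 233


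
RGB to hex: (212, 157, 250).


R = 212 → D4 (hex)
G = 157 → 9D (hex)
B = 250 → FA (hex)
Hex = #D49DFA


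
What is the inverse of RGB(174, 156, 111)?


Invert: (255-R, 255-G, 255-B)
R: 255-174 = 81
G: 255-156 = 99
B: 255-111 = 144
= RGB(81, 99, 144)


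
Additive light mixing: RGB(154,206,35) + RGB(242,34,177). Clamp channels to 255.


Additive: each channel = min(255, C₁+C₂)
R: 154+242 = 396 → 255
G: 206+34 = 240 → 240
B: 35+177 = 212 → 212
= RGB(255, 240, 212)


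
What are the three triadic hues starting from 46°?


Triadic: equally spaced at 120° intervals
H1 = 46°
H2 = (46 + 120) mod 360 = 166°
H3 = (46 + 240) mod 360 = 286°
Triadic = 46°, 166°, 286°


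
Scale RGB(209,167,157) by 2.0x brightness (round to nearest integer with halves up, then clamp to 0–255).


Multiply each channel by 2.0, round half up, clamp to [0, 255]
R: 209×2.0 = 418 → clamp → 255
G: 167×2.0 = 334 → clamp → 255
B: 157×2.0 = 314 → clamp → 255
= RGB(255, 255, 255)


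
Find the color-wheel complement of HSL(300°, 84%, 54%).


Complement = opposite side of color wheel = hue + 180°
H' = (300 + 180) mod 360 = 120°
S and L unchanged.
= HSL(120°, 84%, 54%)


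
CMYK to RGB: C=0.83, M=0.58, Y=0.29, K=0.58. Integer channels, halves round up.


R = 255 × (1-C) × (1-K) = 255 × 0.17 × 0.42 = 18.207 → 18
G = 255 × (1-M) × (1-K) = 255 × 0.42 × 0.42 = 44.982 → 45
B = 255 × (1-Y) × (1-K) = 255 × 0.71 × 0.42 = 76.041 → 76
= RGB(18, 45, 76)


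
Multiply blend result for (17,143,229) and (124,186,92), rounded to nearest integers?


Multiply: C = A×B/255, rounded to nearest integer
R: 17×124/255 = 2108/255 ≈ 8.267 → 8
G: 143×186/255 = 26598/255 ≈ 104.306 → 104
B: 229×92/255 = 21068/255 ≈ 82.620 → 83
= RGB(8, 104, 83)


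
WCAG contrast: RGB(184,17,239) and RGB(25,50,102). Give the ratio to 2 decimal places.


Linearize each sRGB channel c=v/255: c/12.92 if c ≤ 0.04045 else ((c+0.055)/1.055)^2.4
L = 0.2126×R_lin + 0.7152×G_lin + 0.0722×B_lin
Color 1 (184,17,239):
  R=184: 184/255≈0.7216 > 0.04045 → ((0.7216+0.055)/1.055)^2.4 ≈ 0.47932
  G=17: 17/255≈0.0667 > 0.04045 → ((0.0667+0.055)/1.055)^2.4 ≈ 0.00561
  B=239: 239/255≈0.9373 > 0.04045 → ((0.9373+0.055)/1.055)^2.4 ≈ 0.86316
  L1 = 0.2126×0.47932 + 0.7152×0.00561 + 0.0722×0.86316 ≈ 0.16823
Color 2 (25,50,102):
  R=25: 25/255≈0.0980 > 0.04045 → ((0.0980+0.055)/1.055)^2.4 ≈ 0.00972
  G=50: 50/255≈0.1961 > 0.04045 → ((0.1961+0.055)/1.055)^2.4 ≈ 0.03190
  B=102: 102/255≈0.4000 > 0.04045 → ((0.4000+0.055)/1.055)^2.4 ≈ 0.13287
  L2 = 0.2126×0.00972 + 0.7152×0.03190 + 0.0722×0.13287 ≈ 0.03447
Lighter = 0.16823, Darker = 0.03447
Ratio = (L_lighter + 0.05) / (L_darker + 0.05)
Ratio = (0.16823 + 0.05) / (0.03447 + 0.05) = 0.21823 / 0.08447 ≈ 2.5835
Ratio ≈ 2.58:1


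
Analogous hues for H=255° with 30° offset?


Base hue: 255°
Left analog: (255 - 30) mod 360 = 225°
Right analog: (255 + 30) mod 360 = 285°
Analogous hues = 225° and 285°


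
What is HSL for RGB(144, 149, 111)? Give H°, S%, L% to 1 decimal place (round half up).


Normalize: R'=144/255≈0.5647, G'=149/255≈0.5843, B'=111/255≈0.4353
Max=149/255, Min=111/255, Δ=Max-Min=38/255
L = (Max+Min)/2 = (149+111)/510 = 260/510 = 0.50980… → L = 51.0%
L > 0.5 → S = Δ/(2-Max-Min) = 38/(510-149-111) = 38/250 = 0.152 → S = 15.2%
(the 1/255 factors cancel in S and H, so raw channel differences can be used)
Max is G' → H = 60 × ((B-R)/Δ + 2) = 60 × ((111-144)/38 + 2)
  -33/38 + 2 = -0.8684… + 2 = 1.1315…
  H = 60 × 1.1315… = 67.894…° → H = 67.9°
= HSL(67.9°, 15.2%, 51.0%)


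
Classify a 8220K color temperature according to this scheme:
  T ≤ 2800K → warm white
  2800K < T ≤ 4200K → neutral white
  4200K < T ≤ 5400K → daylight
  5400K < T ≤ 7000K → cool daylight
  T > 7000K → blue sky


Temperature: 8220K
8220K > 7000K → blue sky
Classification: blue sky


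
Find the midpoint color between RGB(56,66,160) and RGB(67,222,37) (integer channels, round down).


Midpoint: each channel = ⌊(C₁+C₂)/2⌋
R: ⌊(56+67)/2⌋ = 61
G: ⌊(66+222)/2⌋ = 144
B: ⌊(160+37)/2⌋ = 98
= RGB(61, 144, 98)


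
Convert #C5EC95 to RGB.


C5 → 197 (R)
EC → 236 (G)
95 → 149 (B)
= RGB(197, 236, 149)


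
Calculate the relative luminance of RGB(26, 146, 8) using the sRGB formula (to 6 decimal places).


Linearize each channel (sRGB transfer function): c = v/255; c_lin = c/12.92 if c ≤ 0.04045, else ((c+0.055)/1.055)^2.4
  R: 26/255 ≈ 0.101961 > 0.04045 → ((0.101961+0.055)/1.055)^2.4 ≈ 0.010330
  G: 146/255 ≈ 0.572549 > 0.04045 → ((0.572549+0.055)/1.055)^2.4 ≈ 0.287441
  B: 8/255 ≈ 0.031373 ≤ 0.04045 → 0.031373/12.92 ≈ 0.002428
R_lin = 0.010330, G_lin = 0.287441, B_lin = 0.002428
L = 0.2126×R + 0.7152×G + 0.0722×B
L = 0.2126×0.010330 + 0.7152×0.287441 + 0.0722×0.002428
L ≈ 0.207949


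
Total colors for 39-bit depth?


Colors = 2^bits = 2^39
= 549,755,813,888 colors


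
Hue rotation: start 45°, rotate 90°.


New hue = (H + rotation) mod 360
New hue = (45 + 90) mod 360
= 135 mod 360
= 135°


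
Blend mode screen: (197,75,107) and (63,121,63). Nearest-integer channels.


Screen: C = 255 - (255-A)×(255-B)/255, rounded to nearest integer
R: 255 - (255-197)×(255-63)/255 = 255 - 11136/255 ≈ 255 - 43.671 = 211.329 → 211
G: 255 - (255-75)×(255-121)/255 = 255 - 24120/255 ≈ 255 - 94.588 = 160.412 → 160
B: 255 - (255-107)×(255-63)/255 = 255 - 28416/255 ≈ 255 - 111.435 = 143.565 → 144
= RGB(211, 160, 144)


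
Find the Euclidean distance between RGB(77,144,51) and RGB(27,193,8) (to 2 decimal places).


d = √[(R₁-R₂)² + (G₁-G₂)² + (B₁-B₂)²]
d = √[(77-27)² + (144-193)² + (51-8)²]
d = √[2500 + 2401 + 1849]
d = √6750
d ≈ 82.16


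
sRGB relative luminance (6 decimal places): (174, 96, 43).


Linearize each channel (sRGB transfer function): c = v/255; c_lin = c/12.92 if c ≤ 0.04045, else ((c+0.055)/1.055)^2.4
  R: 174/255 ≈ 0.682353 > 0.04045 → ((0.682353+0.055)/1.055)^2.4 ≈ 0.423268
  G: 96/255 ≈ 0.376471 > 0.04045 → ((0.376471+0.055)/1.055)^2.4 ≈ 0.116971
  B: 43/255 ≈ 0.168627 > 0.04045 → ((0.168627+0.055)/1.055)^2.4 ≈ 0.024158
R_lin = 0.423268, G_lin = 0.116971, B_lin = 0.024158
L = 0.2126×R + 0.7152×G + 0.0722×B
L = 0.2126×0.423268 + 0.7152×0.116971 + 0.0722×0.024158
L ≈ 0.175388


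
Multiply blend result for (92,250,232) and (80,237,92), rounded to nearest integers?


Multiply: C = A×B/255, rounded to nearest integer
R: 92×80/255 = 7360/255 ≈ 28.863 → 29
G: 250×237/255 = 59250/255 ≈ 232.353 → 232
B: 232×92/255 = 21344/255 ≈ 83.702 → 84
= RGB(29, 232, 84)


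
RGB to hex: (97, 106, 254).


R = 97 → 61 (hex)
G = 106 → 6A (hex)
B = 254 → FE (hex)
Hex = #616AFE


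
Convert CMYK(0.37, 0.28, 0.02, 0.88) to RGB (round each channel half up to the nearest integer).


R = 255 × (1-C) × (1-K) = 255 × 0.63 × 0.12 = 19.278 → 19
G = 255 × (1-M) × (1-K) = 255 × 0.72 × 0.12 = 22.032 → 22
B = 255 × (1-Y) × (1-K) = 255 × 0.98 × 0.12 = 29.988 → 30
= RGB(19, 22, 30)


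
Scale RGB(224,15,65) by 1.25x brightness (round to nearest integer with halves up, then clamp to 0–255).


Multiply each channel by 1.25, round half up, clamp to [0, 255]
R: 224×1.25 = 280 → clamp → 255
G: 15×1.25 = 18.75 → round → 19
B: 65×1.25 = 81.25 → round → 81
= RGB(255, 19, 81)


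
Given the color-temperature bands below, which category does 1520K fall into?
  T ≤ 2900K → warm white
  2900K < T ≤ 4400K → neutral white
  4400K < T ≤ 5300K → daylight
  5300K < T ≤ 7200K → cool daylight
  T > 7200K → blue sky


Temperature: 1520K
1520K ≤ 2900K → warm white
Classification: warm white


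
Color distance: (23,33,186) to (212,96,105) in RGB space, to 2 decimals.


d = √[(R₁-R₂)² + (G₁-G₂)² + (B₁-B₂)²]
d = √[(23-212)² + (33-96)² + (186-105)²]
d = √[35721 + 3969 + 6561]
d = √46251
d ≈ 215.06


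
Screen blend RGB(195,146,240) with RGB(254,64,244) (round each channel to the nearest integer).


Screen: C = 255 - (255-A)×(255-B)/255, rounded to nearest integer
R: 255 - (255-195)×(255-254)/255 = 255 - 60/255 ≈ 255 - 0.235 = 254.765 → 255
G: 255 - (255-146)×(255-64)/255 = 255 - 20819/255 ≈ 255 - 81.643 = 173.357 → 173
B: 255 - (255-240)×(255-244)/255 = 255 - 165/255 ≈ 255 - 0.647 = 254.353 → 254
= RGB(255, 173, 254)


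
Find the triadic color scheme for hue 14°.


Triadic: equally spaced at 120° intervals
H1 = 14°
H2 = (14 + 120) mod 360 = 134°
H3 = (14 + 240) mod 360 = 254°
Triadic = 14°, 134°, 254°


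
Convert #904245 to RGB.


90 → 144 (R)
42 → 66 (G)
45 → 69 (B)
= RGB(144, 66, 69)


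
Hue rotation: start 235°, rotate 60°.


New hue = (H + rotation) mod 360
New hue = (235 + 60) mod 360
= 295 mod 360
= 295°


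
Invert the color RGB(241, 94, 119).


Invert: (255-R, 255-G, 255-B)
R: 255-241 = 14
G: 255-94 = 161
B: 255-119 = 136
= RGB(14, 161, 136)


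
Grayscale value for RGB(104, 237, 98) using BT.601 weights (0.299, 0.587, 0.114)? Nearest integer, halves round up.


Gray = 0.299×R + 0.587×G + 0.114×B
Gray = 0.299×104 + 0.587×237 + 0.114×98
Gray = 31.096 + 139.119 + 11.172
Gray = 181.387 → round half up → 181
Gray = 181


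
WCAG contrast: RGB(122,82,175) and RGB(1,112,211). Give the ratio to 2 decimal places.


Linearize each sRGB channel c=v/255: c/12.92 if c ≤ 0.04045 else ((c+0.055)/1.055)^2.4
L = 0.2126×R_lin + 0.7152×G_lin + 0.0722×B_lin
Color 1 (122,82,175):
  R=122: 122/255≈0.4784 > 0.04045 → ((0.4784+0.055)/1.055)^2.4 ≈ 0.19462
  G=82: 82/255≈0.3216 > 0.04045 → ((0.3216+0.055)/1.055)^2.4 ≈ 0.08438
  B=175: 175/255≈0.6863 > 0.04045 → ((0.6863+0.055)/1.055)^2.4 ≈ 0.42869
  L1 = 0.2126×0.19462 + 0.7152×0.08438 + 0.0722×0.42869 ≈ 0.13267
Color 2 (1,112,211):
  R=1: 1/255≈0.0039 ≤ 0.04045 → 0.0039/12.92 ≈ 0.00030
  G=112: 112/255≈0.4392 > 0.04045 → ((0.4392+0.055)/1.055)^2.4 ≈ 0.16203
  B=211: 211/255≈0.8275 > 0.04045 → ((0.8275+0.055)/1.055)^2.4 ≈ 0.65141
  L2 = 0.2126×0.00030 + 0.7152×0.16203 + 0.0722×0.65141 ≈ 0.16298
Lighter = 0.16298, Darker = 0.13267
Ratio = (L_lighter + 0.05) / (L_darker + 0.05)
Ratio = (0.16298 + 0.05) / (0.13267 + 0.05) = 0.21298 / 0.18267 ≈ 1.1659
Ratio ≈ 1.17:1


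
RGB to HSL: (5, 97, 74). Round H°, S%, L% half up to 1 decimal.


Normalize: R'=5/255≈0.0196, G'=97/255≈0.3804, B'=74/255≈0.2902
Max=97/255, Min=5/255, Δ=Max-Min=92/255
L = (Max+Min)/2 = (97+5)/510 = 102/510 = 0.2 → L = 20.0%
L ≤ 0.5 → S = Δ/(Max+Min) = 92/(97+5) = 92/102 = 0.90196… → S = 90.2%
(the 1/255 factors cancel in S and H, so raw channel differences can be used)
Max is G' → H = 60 × ((B-R)/Δ + 2) = 60 × ((74-5)/92 + 2)
  69/92 + 2 = 0.75 + 2 = 2.75
  H = 60 × 2.75 = 165° → H = 165.0°
= HSL(165.0°, 90.2%, 20.0%)


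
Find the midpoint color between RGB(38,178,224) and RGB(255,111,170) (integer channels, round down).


Midpoint: each channel = ⌊(C₁+C₂)/2⌋
R: ⌊(38+255)/2⌋ = 146
G: ⌊(178+111)/2⌋ = 144
B: ⌊(224+170)/2⌋ = 197
= RGB(146, 144, 197)


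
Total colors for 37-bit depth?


Colors = 2^bits = 2^37
= 137,438,953,472 colors


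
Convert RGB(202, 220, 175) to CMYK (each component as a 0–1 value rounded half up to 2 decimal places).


R'=202/255≈0.7922, G'=220/255≈0.8627, B'=175/255≈0.6863
K = 1 - max(R',G',B') = 1 - 220/255 = 35/255 = 0.13725… → 0.14
(1-R'-K)/(1-K) simplifies to (max-R)/max with max = 220:
C = (220-202)/220 = 18/220 = 0.08181… → 0.08
M = (220-220)/220 = 0/220 = 0 → 0.00
Y = (220-175)/220 = 45/220 = 0.20454… → 0.20
= CMYK(0.08, 0.00, 0.20, 0.14)


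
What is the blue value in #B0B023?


Color: #B0B023
R = B0 = 176
G = B0 = 176
B = 23 = 35
Blue = 35


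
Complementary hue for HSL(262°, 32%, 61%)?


Complement = opposite side of color wheel = hue + 180°
H' = (262 + 180) mod 360 = 82°
S and L unchanged.
= HSL(82°, 32%, 61%)


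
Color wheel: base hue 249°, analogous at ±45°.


Base hue: 249°
Left analog: (249 - 45) mod 360 = 204°
Right analog: (249 + 45) mod 360 = 294°
Analogous hues = 204° and 294°


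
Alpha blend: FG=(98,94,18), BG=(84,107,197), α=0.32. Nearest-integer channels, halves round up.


C = α×F + (1-α)×B, with 1-α = 0.68
R: 0.32×98 + 0.68×84 = 31.36 + 57.12 = 88.48 → 88
G: 0.32×94 + 0.68×107 = 30.08 + 72.76 = 102.84 → 103
B: 0.32×18 + 0.68×197 = 5.76 + 133.96 = 139.72 → 140
= RGB(88, 103, 140)


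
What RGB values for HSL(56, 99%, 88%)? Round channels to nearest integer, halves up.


H=56°, S=0.99, L=0.88
C = (1-|2L-1|)×S = (1-|0.76|)×0.99 = 0.2376
H' = H/60 = 56/60 ≈ 0.9333; X = C×(1-|H' mod 2 - 1|) = 0.22176
m = L - C/2 = 0.88 - 0.1188 = 0.7612
Sector ⌊H'⌋ = 0 → (R',G',B') = (0.2376, 0.22176, 0.0)
RGB = ((R'+m)×255, (G'+m)×255, (B'+m)×255) = (254.694, 250.6548, 194.106)
Round half up → RGB(255, 251, 194)


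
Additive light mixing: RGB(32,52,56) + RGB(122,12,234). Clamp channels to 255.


Additive: each channel = min(255, C₁+C₂)
R: 32+122 = 154 → 154
G: 52+12 = 64 → 64
B: 56+234 = 290 → 255
= RGB(154, 64, 255)


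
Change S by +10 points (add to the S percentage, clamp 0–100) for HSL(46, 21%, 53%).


Original S = 21%
Adjustment = +10 percentage points
New S = 21 + (10) = 31
Clamp to [0, 100] → 31
= HSL(46°, 31%, 53%)


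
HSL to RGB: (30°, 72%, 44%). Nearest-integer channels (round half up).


H=30°, S=0.72, L=0.44
C = (1-|2L-1|)×S = (1-|-0.12|)×0.72 = 0.6336
H' = H/60 = 30/60 ≈ 0.5000; X = C×(1-|H' mod 2 - 1|) = 0.3168
m = L - C/2 = 0.44 - 0.3168 = 0.1232
Sector ⌊H'⌋ = 0 → (R',G',B') = (0.6336, 0.3168, 0.0)
RGB = ((R'+m)×255, (G'+m)×255, (B'+m)×255) = (192.984, 112.2, 31.416)
Round half up → RGB(193, 112, 31)


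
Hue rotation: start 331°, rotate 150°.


New hue = (H + rotation) mod 360
New hue = (331 + 150) mod 360
= 481 mod 360
= 121°


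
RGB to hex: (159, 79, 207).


R = 159 → 9F (hex)
G = 79 → 4F (hex)
B = 207 → CF (hex)
Hex = #9F4FCF


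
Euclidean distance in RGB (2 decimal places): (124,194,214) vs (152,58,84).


d = √[(R₁-R₂)² + (G₁-G₂)² + (B₁-B₂)²]
d = √[(124-152)² + (194-58)² + (214-84)²]
d = √[784 + 18496 + 16900]
d = √36180
d ≈ 190.21


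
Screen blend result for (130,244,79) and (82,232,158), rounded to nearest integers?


Screen: C = 255 - (255-A)×(255-B)/255, rounded to nearest integer
R: 255 - (255-130)×(255-82)/255 = 255 - 21625/255 ≈ 255 - 84.804 = 170.196 → 170
G: 255 - (255-244)×(255-232)/255 = 255 - 253/255 ≈ 255 - 0.992 = 254.008 → 254
B: 255 - (255-79)×(255-158)/255 = 255 - 17072/255 ≈ 255 - 66.949 = 188.051 → 188
= RGB(170, 254, 188)


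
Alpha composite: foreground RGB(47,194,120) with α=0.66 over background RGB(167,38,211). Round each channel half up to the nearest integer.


C = α×F + (1-α)×B, with 1-α = 0.34
R: 0.66×47 + 0.34×167 = 31.02 + 56.78 = 87.80 → 88
G: 0.66×194 + 0.34×38 = 128.04 + 12.92 = 140.96 → 141
B: 0.66×120 + 0.34×211 = 79.20 + 71.74 = 150.94 → 151
= RGB(88, 141, 151)


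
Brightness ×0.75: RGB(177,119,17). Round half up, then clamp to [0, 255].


Multiply each channel by 0.75, round half up, clamp to [0, 255]
R: 177×0.75 = 132.75 → round → 133
G: 119×0.75 = 89.25 → round → 89
B: 17×0.75 = 12.75 → round → 13
= RGB(133, 89, 13)


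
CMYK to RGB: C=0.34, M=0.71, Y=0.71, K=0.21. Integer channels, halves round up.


R = 255 × (1-C) × (1-K) = 255 × 0.66 × 0.79 = 132.957 → 133
G = 255 × (1-M) × (1-K) = 255 × 0.29 × 0.79 = 58.4205 → 58
B = 255 × (1-Y) × (1-K) = 255 × 0.29 × 0.79 = 58.4205 → 58
= RGB(133, 58, 58)


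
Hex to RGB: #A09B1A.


A0 → 160 (R)
9B → 155 (G)
1A → 26 (B)
= RGB(160, 155, 26)


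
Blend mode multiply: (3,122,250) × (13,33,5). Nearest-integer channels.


Multiply: C = A×B/255, rounded to nearest integer
R: 3×13/255 = 39/255 ≈ 0.153 → 0
G: 122×33/255 = 4026/255 ≈ 15.788 → 16
B: 250×5/255 = 1250/255 ≈ 4.902 → 5
= RGB(0, 16, 5)


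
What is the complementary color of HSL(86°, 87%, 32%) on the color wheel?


Complement = opposite side of color wheel = hue + 180°
H' = (86 + 180) mod 360 = 266°
S and L unchanged.
= HSL(266°, 87%, 32%)


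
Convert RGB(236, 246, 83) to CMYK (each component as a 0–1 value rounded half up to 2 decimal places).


R'=236/255≈0.9255, G'=246/255≈0.9647, B'=83/255≈0.3255
K = 1 - max(R',G',B') = 1 - 246/255 = 9/255 = 0.03529… → 0.04
(1-R'-K)/(1-K) simplifies to (max-R)/max with max = 246:
C = (246-236)/246 = 10/246 = 0.04065… → 0.04
M = (246-246)/246 = 0/246 = 0 → 0.00
Y = (246-83)/246 = 163/246 = 0.66260… → 0.66
= CMYK(0.04, 0.00, 0.66, 0.04)


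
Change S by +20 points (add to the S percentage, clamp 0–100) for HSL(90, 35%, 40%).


Original S = 35%
Adjustment = +20 percentage points
New S = 35 + (20) = 55
Clamp to [0, 100] → 55
= HSL(90°, 55%, 40%)


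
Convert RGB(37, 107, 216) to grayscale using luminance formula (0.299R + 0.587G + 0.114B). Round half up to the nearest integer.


Gray = 0.299×R + 0.587×G + 0.114×B
Gray = 0.299×37 + 0.587×107 + 0.114×216
Gray = 11.063 + 62.809 + 24.624
Gray = 98.496 → round half up → 98
Gray = 98


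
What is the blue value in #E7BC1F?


Color: #E7BC1F
R = E7 = 231
G = BC = 188
B = 1F = 31
Blue = 31


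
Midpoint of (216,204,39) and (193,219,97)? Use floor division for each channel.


Midpoint: each channel = ⌊(C₁+C₂)/2⌋
R: ⌊(216+193)/2⌋ = 204
G: ⌊(204+219)/2⌋ = 211
B: ⌊(39+97)/2⌋ = 68
= RGB(204, 211, 68)


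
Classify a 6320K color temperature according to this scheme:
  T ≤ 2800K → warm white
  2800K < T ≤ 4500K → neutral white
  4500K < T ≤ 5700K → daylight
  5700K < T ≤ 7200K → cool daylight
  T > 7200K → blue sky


Temperature: 6320K
5700K < 6320K ≤ 7200K → cool daylight
Classification: cool daylight


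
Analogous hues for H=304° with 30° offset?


Base hue: 304°
Left analog: (304 - 30) mod 360 = 274°
Right analog: (304 + 30) mod 360 = 334°
Analogous hues = 274° and 334°


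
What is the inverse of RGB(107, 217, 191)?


Invert: (255-R, 255-G, 255-B)
R: 255-107 = 148
G: 255-217 = 38
B: 255-191 = 64
= RGB(148, 38, 64)


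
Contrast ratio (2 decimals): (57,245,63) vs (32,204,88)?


Linearize each sRGB channel c=v/255: c/12.92 if c ≤ 0.04045 else ((c+0.055)/1.055)^2.4
L = 0.2126×R_lin + 0.7152×G_lin + 0.0722×B_lin
Color 1 (57,245,63):
  R=57: 57/255≈0.2235 > 0.04045 → ((0.2235+0.055)/1.055)^2.4 ≈ 0.04092
  G=245: 245/255≈0.9608 > 0.04045 → ((0.9608+0.055)/1.055)^2.4 ≈ 0.91310
  B=63: 63/255≈0.2471 > 0.04045 → ((0.2471+0.055)/1.055)^2.4 ≈ 0.04971
  L1 = 0.2126×0.04092 + 0.7152×0.91310 + 0.0722×0.04971 ≈ 0.66534
Color 2 (32,204,88):
  R=32: 32/255≈0.1255 > 0.04045 → ((0.1255+0.055)/1.055)^2.4 ≈ 0.01444
  G=204: 204/255≈0.8000 > 0.04045 → ((0.8000+0.055)/1.055)^2.4 ≈ 0.60383
  B=88: 88/255≈0.3451 > 0.04045 → ((0.3451+0.055)/1.055)^2.4 ≈ 0.09759
  L2 = 0.2126×0.01444 + 0.7152×0.60383 + 0.0722×0.09759 ≈ 0.44197
Lighter = 0.66534, Darker = 0.44197
Ratio = (L_lighter + 0.05) / (L_darker + 0.05)
Ratio = (0.66534 + 0.05) / (0.44197 + 0.05) = 0.71534 / 0.49197 ≈ 1.4540
Ratio ≈ 1.45:1


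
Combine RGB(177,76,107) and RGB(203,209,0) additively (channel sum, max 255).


Additive: each channel = min(255, C₁+C₂)
R: 177+203 = 380 → 255
G: 76+209 = 285 → 255
B: 107+0 = 107 → 107
= RGB(255, 255, 107)


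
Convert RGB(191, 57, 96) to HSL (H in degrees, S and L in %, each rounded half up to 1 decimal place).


Normalize: R'=191/255≈0.7490, G'=57/255≈0.2235, B'=96/255≈0.3765
Max=191/255, Min=57/255, Δ=Max-Min=134/255
L = (Max+Min)/2 = (191+57)/510 = 248/510 = 0.48627… → L = 48.6%
L ≤ 0.5 → S = Δ/(Max+Min) = 134/(191+57) = 134/248 = 0.54032… → S = 54.0%
(the 1/255 factors cancel in S and H, so raw channel differences can be used)
Max is R' → H = 60 × (((G-B)/Δ) mod 6) = 60 × (((57-96)/134) mod 6)
  (-39)/134 = -0.2910…; negative, so add 6 → 5.7089…
  H = 60 × 5.7089… = 342.537…° → H = 342.5°
= HSL(342.5°, 54.0%, 48.6%)


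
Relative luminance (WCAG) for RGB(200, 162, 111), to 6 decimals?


Linearize each channel (sRGB transfer function): c = v/255; c_lin = c/12.92 if c ≤ 0.04045, else ((c+0.055)/1.055)^2.4
  R: 200/255 ≈ 0.784314 > 0.04045 → ((0.784314+0.055)/1.055)^2.4 ≈ 0.577580
  G: 162/255 ≈ 0.635294 > 0.04045 → ((0.635294+0.055)/1.055)^2.4 ≈ 0.361307
  B: 111/255 ≈ 0.435294 > 0.04045 → ((0.435294+0.055)/1.055)^2.4 ≈ 0.158961
R_lin = 0.577580, G_lin = 0.361307, B_lin = 0.158961
L = 0.2126×R + 0.7152×G + 0.0722×B
L = 0.2126×0.577580 + 0.7152×0.361307 + 0.0722×0.158961
L ≈ 0.392677


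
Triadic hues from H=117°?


Triadic: equally spaced at 120° intervals
H1 = 117°
H2 = (117 + 120) mod 360 = 237°
H3 = (117 + 240) mod 360 = 357°
Triadic = 117°, 237°, 357°


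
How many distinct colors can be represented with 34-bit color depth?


Colors = 2^bits = 2^34
= 17,179,869,184 colors


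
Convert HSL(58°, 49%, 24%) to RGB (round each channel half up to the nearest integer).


H=58°, S=0.49, L=0.24
C = (1-|2L-1|)×S = (1-|-0.52|)×0.49 = 0.2352
H' = H/60 = 58/60 ≈ 0.9667; X = C×(1-|H' mod 2 - 1|) = 0.22736
m = L - C/2 = 0.24 - 0.1176 = 0.1224
Sector ⌊H'⌋ = 0 → (R',G',B') = (0.2352, 0.22736, 0.0)
RGB = ((R'+m)×255, (G'+m)×255, (B'+m)×255) = (91.188, 89.1888, 31.212)
Round half up → RGB(91, 89, 31)


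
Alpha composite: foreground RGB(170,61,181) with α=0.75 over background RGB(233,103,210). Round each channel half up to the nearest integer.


C = α×F + (1-α)×B, with 1-α = 0.25
R: 0.75×170 + 0.25×233 = 127.50 + 58.25 = 185.75 → 186
G: 0.75×61 + 0.25×103 = 45.75 + 25.75 = 71.50 → 72
B: 0.75×181 + 0.25×210 = 135.75 + 52.50 = 188.25 → 188
= RGB(186, 72, 188)


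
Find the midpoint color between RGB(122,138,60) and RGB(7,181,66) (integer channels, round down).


Midpoint: each channel = ⌊(C₁+C₂)/2⌋
R: ⌊(122+7)/2⌋ = 64
G: ⌊(138+181)/2⌋ = 159
B: ⌊(60+66)/2⌋ = 63
= RGB(64, 159, 63)


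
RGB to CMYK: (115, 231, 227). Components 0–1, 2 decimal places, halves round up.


R'=115/255≈0.4510, G'=231/255≈0.9059, B'=227/255≈0.8902
K = 1 - max(R',G',B') = 1 - 231/255 = 24/255 = 0.09411… → 0.09
(1-R'-K)/(1-K) simplifies to (max-R)/max with max = 231:
C = (231-115)/231 = 116/231 = 0.50216… → 0.50
M = (231-231)/231 = 0/231 = 0 → 0.00
Y = (231-227)/231 = 4/231 = 0.01731… → 0.02
= CMYK(0.50, 0.00, 0.02, 0.09)


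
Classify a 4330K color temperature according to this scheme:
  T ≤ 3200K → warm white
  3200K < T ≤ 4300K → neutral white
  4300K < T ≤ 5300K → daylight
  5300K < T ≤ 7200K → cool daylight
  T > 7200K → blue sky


Temperature: 4330K
4300K < 4330K ≤ 5300K → daylight
Classification: daylight


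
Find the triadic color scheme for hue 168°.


Triadic: equally spaced at 120° intervals
H1 = 168°
H2 = (168 + 120) mod 360 = 288°
H3 = (168 + 240) mod 360 = 48°
Triadic = 168°, 288°, 48°


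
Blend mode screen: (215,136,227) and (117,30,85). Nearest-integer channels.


Screen: C = 255 - (255-A)×(255-B)/255, rounded to nearest integer
R: 255 - (255-215)×(255-117)/255 = 255 - 5520/255 ≈ 255 - 21.647 = 233.353 → 233
G: 255 - (255-136)×(255-30)/255 = 255 - 26775/255 ≈ 255 - 105.000 = 150.000 → 150
B: 255 - (255-227)×(255-85)/255 = 255 - 4760/255 ≈ 255 - 18.667 = 236.333 → 236
= RGB(233, 150, 236)


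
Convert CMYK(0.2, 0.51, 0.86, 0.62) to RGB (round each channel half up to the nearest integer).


R = 255 × (1-C) × (1-K) = 255 × 0.80 × 0.38 = 77.52 → 78
G = 255 × (1-M) × (1-K) = 255 × 0.49 × 0.38 = 47.481 → 47
B = 255 × (1-Y) × (1-K) = 255 × 0.14 × 0.38 = 13.566 → 14
= RGB(78, 47, 14)


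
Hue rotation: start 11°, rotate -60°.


New hue = (H + rotation) mod 360
New hue = (11 -60) mod 360
= -49 mod 360
= 311°


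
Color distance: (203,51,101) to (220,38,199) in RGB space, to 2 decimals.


d = √[(R₁-R₂)² + (G₁-G₂)² + (B₁-B₂)²]
d = √[(203-220)² + (51-38)² + (101-199)²]
d = √[289 + 169 + 9604]
d = √10062
d ≈ 100.31


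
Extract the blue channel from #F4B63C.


Color: #F4B63C
R = F4 = 244
G = B6 = 182
B = 3C = 60
Blue = 60


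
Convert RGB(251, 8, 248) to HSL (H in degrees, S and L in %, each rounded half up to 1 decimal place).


Normalize: R'=251/255≈0.9843, G'=8/255≈0.0314, B'=248/255≈0.9725
Max=251/255, Min=8/255, Δ=Max-Min=243/255
L = (Max+Min)/2 = (251+8)/510 = 259/510 = 0.50784… → L = 50.8%
L > 0.5 → S = Δ/(2-Max-Min) = 243/(510-251-8) = 243/251 = 0.96812… → S = 96.8%
(the 1/255 factors cancel in S and H, so raw channel differences can be used)
Max is R' → H = 60 × (((G-B)/Δ) mod 6) = 60 × (((8-248)/243) mod 6)
  (-240)/243 = -0.9876…; negative, so add 6 → 5.0123…
  H = 60 × 5.0123… = 300.740…° → H = 300.7°
= HSL(300.7°, 96.8%, 50.8%)


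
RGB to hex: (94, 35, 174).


R = 94 → 5E (hex)
G = 35 → 23 (hex)
B = 174 → AE (hex)
Hex = #5E23AE


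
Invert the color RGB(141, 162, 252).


Invert: (255-R, 255-G, 255-B)
R: 255-141 = 114
G: 255-162 = 93
B: 255-252 = 3
= RGB(114, 93, 3)


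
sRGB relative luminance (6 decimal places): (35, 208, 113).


Linearize each channel (sRGB transfer function): c = v/255; c_lin = c/12.92 if c ≤ 0.04045, else ((c+0.055)/1.055)^2.4
  R: 35/255 ≈ 0.137255 > 0.04045 → ((0.137255+0.055)/1.055)^2.4 ≈ 0.016807
  G: 208/255 ≈ 0.815686 > 0.04045 → ((0.815686+0.055)/1.055)^2.4 ≈ 0.630757
  B: 113/255 ≈ 0.443137 > 0.04045 → ((0.443137+0.055)/1.055)^2.4 ≈ 0.165132
R_lin = 0.016807, G_lin = 0.630757, B_lin = 0.165132
L = 0.2126×R + 0.7152×G + 0.0722×B
L = 0.2126×0.016807 + 0.7152×0.630757 + 0.0722×0.165132
L ≈ 0.466613


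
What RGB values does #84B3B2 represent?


84 → 132 (R)
B3 → 179 (G)
B2 → 178 (B)
= RGB(132, 179, 178)


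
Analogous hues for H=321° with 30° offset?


Base hue: 321°
Left analog: (321 - 30) mod 360 = 291°
Right analog: (321 + 30) mod 360 = 351°
Analogous hues = 291° and 351°


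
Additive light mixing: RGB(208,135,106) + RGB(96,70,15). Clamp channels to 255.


Additive: each channel = min(255, C₁+C₂)
R: 208+96 = 304 → 255
G: 135+70 = 205 → 205
B: 106+15 = 121 → 121
= RGB(255, 205, 121)


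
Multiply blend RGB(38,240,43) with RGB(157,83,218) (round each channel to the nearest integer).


Multiply: C = A×B/255, rounded to nearest integer
R: 38×157/255 = 5966/255 ≈ 23.396 → 23
G: 240×83/255 = 19920/255 ≈ 78.118 → 78
B: 43×218/255 = 9374/255 ≈ 36.761 → 37
= RGB(23, 78, 37)


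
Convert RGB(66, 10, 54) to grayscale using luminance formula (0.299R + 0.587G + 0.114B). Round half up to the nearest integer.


Gray = 0.299×R + 0.587×G + 0.114×B
Gray = 0.299×66 + 0.587×10 + 0.114×54
Gray = 19.734 + 5.870 + 6.156
Gray = 31.760 → round half up → 32
Gray = 32


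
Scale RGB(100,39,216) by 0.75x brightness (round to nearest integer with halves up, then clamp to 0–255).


Multiply each channel by 0.75, round half up, clamp to [0, 255]
R: 100×0.75 = 75
G: 39×0.75 = 29.25 → round → 29
B: 216×0.75 = 162
= RGB(75, 29, 162)


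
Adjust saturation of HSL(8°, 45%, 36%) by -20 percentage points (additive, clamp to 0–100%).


Original S = 45%
Adjustment = -20 percentage points
New S = 45 + (-20) = 25
Clamp to [0, 100] → 25
= HSL(8°, 25%, 36%)


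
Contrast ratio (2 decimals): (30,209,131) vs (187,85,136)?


Linearize each sRGB channel c=v/255: c/12.92 if c ≤ 0.04045 else ((c+0.055)/1.055)^2.4
L = 0.2126×R_lin + 0.7152×G_lin + 0.0722×B_lin
Color 1 (30,209,131):
  R=30: 30/255≈0.1176 > 0.04045 → ((0.1176+0.055)/1.055)^2.4 ≈ 0.01298
  G=209: 209/255≈0.8196 > 0.04045 → ((0.8196+0.055)/1.055)^2.4 ≈ 0.63760
  B=131: 131/255≈0.5137 > 0.04045 → ((0.5137+0.055)/1.055)^2.4 ≈ 0.22697
  L1 = 0.2126×0.01298 + 0.7152×0.63760 + 0.0722×0.22697 ≈ 0.47516
Color 2 (187,85,136):
  R=187: 187/255≈0.7333 > 0.04045 → ((0.7333+0.055)/1.055)^2.4 ≈ 0.49693
  G=85: 85/255≈0.3333 > 0.04045 → ((0.3333+0.055)/1.055)^2.4 ≈ 0.09084
  B=136: 136/255≈0.5333 > 0.04045 → ((0.5333+0.055)/1.055)^2.4 ≈ 0.24620
  L2 = 0.2126×0.49693 + 0.7152×0.09084 + 0.0722×0.24620 ≈ 0.18839
Lighter = 0.47516, Darker = 0.18839
Ratio = (L_lighter + 0.05) / (L_darker + 0.05)
Ratio = (0.47516 + 0.05) / (0.18839 + 0.05) = 0.52516 / 0.23839 ≈ 2.2029
Ratio ≈ 2.20:1


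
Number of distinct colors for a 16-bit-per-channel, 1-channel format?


Total bits = 16 bits/channel × 1 channels = 16 bits
Distinct colors = 2^16
= 65,536 colors


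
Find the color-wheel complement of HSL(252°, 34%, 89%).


Complement = opposite side of color wheel = hue + 180°
H' = (252 + 180) mod 360 = 72°
S and L unchanged.
= HSL(72°, 34%, 89%)


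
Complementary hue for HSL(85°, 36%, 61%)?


Complement = opposite side of color wheel = hue + 180°
H' = (85 + 180) mod 360 = 265°
S and L unchanged.
= HSL(265°, 36%, 61%)


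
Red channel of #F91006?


Color: #F91006
R = F9 = 249
G = 10 = 16
B = 06 = 6
Red = 249


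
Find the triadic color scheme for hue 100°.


Triadic: equally spaced at 120° intervals
H1 = 100°
H2 = (100 + 120) mod 360 = 220°
H3 = (100 + 240) mod 360 = 340°
Triadic = 100°, 220°, 340°


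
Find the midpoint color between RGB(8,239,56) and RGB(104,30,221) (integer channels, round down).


Midpoint: each channel = ⌊(C₁+C₂)/2⌋
R: ⌊(8+104)/2⌋ = 56
G: ⌊(239+30)/2⌋ = 134
B: ⌊(56+221)/2⌋ = 138
= RGB(56, 134, 138)


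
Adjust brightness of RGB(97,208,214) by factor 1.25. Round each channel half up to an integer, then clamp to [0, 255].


Multiply each channel by 1.25, round half up, clamp to [0, 255]
R: 97×1.25 = 121.25 → round → 121
G: 208×1.25 = 260 → clamp → 255
B: 214×1.25 = 267.5 → round → 268 → clamp → 255
= RGB(121, 255, 255)


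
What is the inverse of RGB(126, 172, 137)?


Invert: (255-R, 255-G, 255-B)
R: 255-126 = 129
G: 255-172 = 83
B: 255-137 = 118
= RGB(129, 83, 118)


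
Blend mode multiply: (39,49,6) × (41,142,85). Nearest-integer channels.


Multiply: C = A×B/255, rounded to nearest integer
R: 39×41/255 = 1599/255 ≈ 6.271 → 6
G: 49×142/255 = 6958/255 ≈ 27.286 → 27
B: 6×85/255 = 510/255 ≈ 2.000 → 2
= RGB(6, 27, 2)


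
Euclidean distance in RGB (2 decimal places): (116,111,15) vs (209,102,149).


d = √[(R₁-R₂)² + (G₁-G₂)² + (B₁-B₂)²]
d = √[(116-209)² + (111-102)² + (15-149)²]
d = √[8649 + 81 + 17956]
d = √26686
d ≈ 163.36


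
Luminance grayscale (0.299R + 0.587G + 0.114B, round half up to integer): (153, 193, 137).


Gray = 0.299×R + 0.587×G + 0.114×B
Gray = 0.299×153 + 0.587×193 + 0.114×137
Gray = 45.747 + 113.291 + 15.618
Gray = 174.656 → round half up → 175
Gray = 175


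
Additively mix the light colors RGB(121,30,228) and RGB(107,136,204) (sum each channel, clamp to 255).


Additive: each channel = min(255, C₁+C₂)
R: 121+107 = 228 → 228
G: 30+136 = 166 → 166
B: 228+204 = 432 → 255
= RGB(228, 166, 255)
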